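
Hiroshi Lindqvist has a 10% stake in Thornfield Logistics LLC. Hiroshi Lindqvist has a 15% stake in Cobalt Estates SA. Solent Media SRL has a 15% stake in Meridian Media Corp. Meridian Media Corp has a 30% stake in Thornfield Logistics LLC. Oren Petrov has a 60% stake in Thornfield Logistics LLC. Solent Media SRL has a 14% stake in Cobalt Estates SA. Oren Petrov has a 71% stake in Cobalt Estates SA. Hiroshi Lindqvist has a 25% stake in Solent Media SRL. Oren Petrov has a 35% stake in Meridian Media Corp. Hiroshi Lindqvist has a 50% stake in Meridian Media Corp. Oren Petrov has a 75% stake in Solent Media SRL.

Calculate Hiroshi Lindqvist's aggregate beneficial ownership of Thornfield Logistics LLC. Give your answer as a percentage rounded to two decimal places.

Hiroshi reaches Thornfield along 3 paths.
Via Solent → Meridian: 25% × 15% × 30% = 1.125%.
Via Meridian: 50% × 30% = 15%.
Direct stake: 10% = 10%.
Total: 1.125% + 15% + 10% = 26.125%.
Rounded: 26.13%.

26.13%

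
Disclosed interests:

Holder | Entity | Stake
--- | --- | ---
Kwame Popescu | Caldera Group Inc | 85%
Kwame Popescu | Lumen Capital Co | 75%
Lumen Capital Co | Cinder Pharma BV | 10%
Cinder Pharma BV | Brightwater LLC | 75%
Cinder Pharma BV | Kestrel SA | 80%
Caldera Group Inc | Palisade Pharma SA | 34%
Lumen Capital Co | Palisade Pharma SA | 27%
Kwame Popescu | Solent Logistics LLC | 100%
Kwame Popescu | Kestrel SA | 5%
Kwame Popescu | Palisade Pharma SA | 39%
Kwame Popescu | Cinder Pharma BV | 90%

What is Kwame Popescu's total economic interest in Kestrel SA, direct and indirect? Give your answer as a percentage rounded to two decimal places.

83.00%

Kwame reaches Kestrel along 3 paths.
Via Cinder: 90% × 80% = 72%.
Via Lumen → Cinder: 75% × 10% × 80% = 6%.
Direct stake: 5% = 5%.
Total: 72% + 6% + 5% = 83%.
Rounded: 83.00%.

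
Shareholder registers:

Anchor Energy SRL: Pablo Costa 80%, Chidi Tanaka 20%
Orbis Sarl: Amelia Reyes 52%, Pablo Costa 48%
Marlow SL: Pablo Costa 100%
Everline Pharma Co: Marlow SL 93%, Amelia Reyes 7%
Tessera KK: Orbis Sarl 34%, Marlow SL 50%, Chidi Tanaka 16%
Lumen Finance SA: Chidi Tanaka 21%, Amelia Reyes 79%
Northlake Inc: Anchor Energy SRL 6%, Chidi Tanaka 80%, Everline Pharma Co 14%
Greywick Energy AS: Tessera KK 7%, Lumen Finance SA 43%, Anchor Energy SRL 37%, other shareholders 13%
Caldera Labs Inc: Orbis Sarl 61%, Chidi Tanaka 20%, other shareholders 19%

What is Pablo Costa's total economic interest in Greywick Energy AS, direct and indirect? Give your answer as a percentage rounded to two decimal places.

Pablo reaches Greywick along 3 paths.
Via Orbis → Tessera: 48% × 34% × 7% = 1.1424%.
Via Marlow → Tessera: 100% × 50% × 7% = 3.5%.
Via Anchor: 80% × 37% = 29.6%.
Total: 1.1424% + 3.5% + 29.6% = 34.2424%.
Rounded: 34.24%.

34.24%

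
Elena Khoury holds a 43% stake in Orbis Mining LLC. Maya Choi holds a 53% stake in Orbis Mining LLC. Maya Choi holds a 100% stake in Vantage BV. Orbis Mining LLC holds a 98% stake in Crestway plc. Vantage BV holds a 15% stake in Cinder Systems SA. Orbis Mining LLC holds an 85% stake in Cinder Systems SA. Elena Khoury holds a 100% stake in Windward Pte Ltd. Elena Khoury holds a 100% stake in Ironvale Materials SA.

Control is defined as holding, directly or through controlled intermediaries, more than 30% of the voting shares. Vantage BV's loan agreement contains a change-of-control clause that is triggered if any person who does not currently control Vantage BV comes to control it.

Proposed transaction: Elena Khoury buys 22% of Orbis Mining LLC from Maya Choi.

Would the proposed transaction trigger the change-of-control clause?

No

The purchase adds only to Elena's holdings (Maya's stake shrinks), so Elena is the only person who could newly come to control Vantage.
Elena holds 43% of Orbis, so Elena controls Orbis.
Elena holds 100% of Windward, so Elena controls Windward.
Orbis holds 85% of Cinder, so Elena controls Cinder.
Elena holds 100% of Ironvale, so Elena controls Ironvale.
Orbis holds 98% of Crestway, so Elena controls Crestway.
Neither Elena nor any entity Elena controls holds any voting interest in Vantage.
So before the transaction, Elena does not control Vantage.
After the purchase, Elena's direct stake in Orbis rises to 43% + 22% = 65%, and Maya's stake falls to 31%.
Elena holds 65% of Orbis, so Elena controls Orbis.
After the transaction, neither Elena nor any entity Elena controls holds a voting interest in Vantage, so Elena still does not control it.
No new person acquires control, so the clause is not triggered.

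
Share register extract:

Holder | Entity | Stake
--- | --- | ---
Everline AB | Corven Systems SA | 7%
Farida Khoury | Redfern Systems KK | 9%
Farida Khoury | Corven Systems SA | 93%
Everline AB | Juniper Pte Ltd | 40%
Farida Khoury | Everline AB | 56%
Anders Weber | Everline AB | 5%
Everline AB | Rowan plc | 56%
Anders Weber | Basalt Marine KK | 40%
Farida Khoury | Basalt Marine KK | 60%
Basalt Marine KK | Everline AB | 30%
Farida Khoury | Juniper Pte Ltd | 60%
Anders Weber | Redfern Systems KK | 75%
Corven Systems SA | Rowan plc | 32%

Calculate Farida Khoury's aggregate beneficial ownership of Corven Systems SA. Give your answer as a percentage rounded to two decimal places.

Farida reaches Corven along 3 paths.
Via Basalt → Everline: 60% × 30% × 7% = 1.26%.
Via Everline: 56% × 7% = 3.92%.
Direct stake: 93% = 93%.
Total: 1.26% + 3.92% + 93% = 98.18%.

98.18%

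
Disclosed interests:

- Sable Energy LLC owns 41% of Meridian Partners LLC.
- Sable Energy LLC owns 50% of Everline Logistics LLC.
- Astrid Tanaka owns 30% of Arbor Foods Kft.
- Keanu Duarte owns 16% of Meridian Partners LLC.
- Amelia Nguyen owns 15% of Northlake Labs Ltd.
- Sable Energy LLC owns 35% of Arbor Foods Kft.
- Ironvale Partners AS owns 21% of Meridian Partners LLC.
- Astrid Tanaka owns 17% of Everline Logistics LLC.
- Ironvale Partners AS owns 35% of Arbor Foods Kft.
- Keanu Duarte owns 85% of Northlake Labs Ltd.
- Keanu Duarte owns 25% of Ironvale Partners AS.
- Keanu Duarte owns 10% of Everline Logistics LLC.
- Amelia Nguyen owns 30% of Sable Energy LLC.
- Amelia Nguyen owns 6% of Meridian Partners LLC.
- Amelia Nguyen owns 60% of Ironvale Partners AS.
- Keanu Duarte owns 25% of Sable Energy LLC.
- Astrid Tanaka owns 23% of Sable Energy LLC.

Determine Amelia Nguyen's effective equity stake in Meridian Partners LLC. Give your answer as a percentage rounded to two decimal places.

30.90%

Amelia reaches Meridian along 3 paths.
Via Sable: 30% × 41% = 12.3%.
Via Ironvale: 60% × 21% = 12.6%.
Direct stake: 6% = 6%.
Total: 12.3% + 12.6% + 6% = 30.9%.
Rounded: 30.90%.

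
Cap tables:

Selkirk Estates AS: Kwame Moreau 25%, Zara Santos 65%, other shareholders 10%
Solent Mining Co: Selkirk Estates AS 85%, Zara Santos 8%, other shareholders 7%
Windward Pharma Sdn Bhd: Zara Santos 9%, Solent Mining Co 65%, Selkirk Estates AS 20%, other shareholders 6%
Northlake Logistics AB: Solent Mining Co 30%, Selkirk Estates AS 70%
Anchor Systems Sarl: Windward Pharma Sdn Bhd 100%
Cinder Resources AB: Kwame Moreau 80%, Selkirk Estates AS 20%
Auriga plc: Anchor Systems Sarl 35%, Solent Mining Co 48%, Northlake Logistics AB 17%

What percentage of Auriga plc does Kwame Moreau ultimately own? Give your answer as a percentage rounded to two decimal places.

20.84%

Kwame reaches Auriga along 5 paths.
Via Selkirk → Solent → Windward → Anchor: 25% × 85% × 65% × 100% × 35% = 4.834375%.
Via Selkirk → Windward → Anchor: 25% × 20% × 100% × 35% = 1.75%.
Via Selkirk → Solent: 25% × 85% × 48% = 10.2%.
Via Selkirk → Solent → Northlake: 25% × 85% × 30% × 17% = 1.08375%.
Via Selkirk → Northlake: 25% × 70% × 17% = 2.975%.
Total: 4.834375% + 1.75% + 10.2% + 1.08375% + 2.975% = 20.843125%.
Rounded: 20.84%.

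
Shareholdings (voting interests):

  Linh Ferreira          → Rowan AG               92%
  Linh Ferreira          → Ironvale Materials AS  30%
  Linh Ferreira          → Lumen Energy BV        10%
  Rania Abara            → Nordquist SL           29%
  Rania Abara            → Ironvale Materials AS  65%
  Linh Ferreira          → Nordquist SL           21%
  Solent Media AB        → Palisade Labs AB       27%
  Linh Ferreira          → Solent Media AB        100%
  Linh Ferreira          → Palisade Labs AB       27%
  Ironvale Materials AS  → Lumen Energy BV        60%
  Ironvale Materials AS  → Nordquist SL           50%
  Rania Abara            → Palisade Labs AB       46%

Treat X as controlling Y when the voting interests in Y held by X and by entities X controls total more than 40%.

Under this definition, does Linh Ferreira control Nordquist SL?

Linh holds 100% of Solent, so Linh controls Solent.
Linh and Solent together hold 27% + 27% = 54% of Palisade, so Linh controls Palisade.
Linh holds 92% of Rowan, so Linh controls Rowan.
In Nordquist, Linh's side holds only 21%, not > 40%.
So Linh does not control Nordquist.

No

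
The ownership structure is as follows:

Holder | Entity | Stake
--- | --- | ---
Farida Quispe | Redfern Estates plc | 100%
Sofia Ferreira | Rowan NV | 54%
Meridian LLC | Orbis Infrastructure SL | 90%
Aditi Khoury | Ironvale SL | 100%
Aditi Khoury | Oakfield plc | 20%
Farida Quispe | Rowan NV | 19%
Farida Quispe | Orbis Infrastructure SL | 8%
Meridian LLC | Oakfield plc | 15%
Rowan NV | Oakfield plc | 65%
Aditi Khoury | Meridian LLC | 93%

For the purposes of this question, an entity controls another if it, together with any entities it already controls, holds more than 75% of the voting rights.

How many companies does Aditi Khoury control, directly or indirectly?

3

Aditi holds 93% of Meridian, so Aditi controls Meridian.
Aditi holds 100% of Ironvale, so Aditi controls Ironvale.
Meridian holds 90% of Orbis, so Aditi controls Orbis.
No other company's threshold is met.
Aditi controls 3 companies.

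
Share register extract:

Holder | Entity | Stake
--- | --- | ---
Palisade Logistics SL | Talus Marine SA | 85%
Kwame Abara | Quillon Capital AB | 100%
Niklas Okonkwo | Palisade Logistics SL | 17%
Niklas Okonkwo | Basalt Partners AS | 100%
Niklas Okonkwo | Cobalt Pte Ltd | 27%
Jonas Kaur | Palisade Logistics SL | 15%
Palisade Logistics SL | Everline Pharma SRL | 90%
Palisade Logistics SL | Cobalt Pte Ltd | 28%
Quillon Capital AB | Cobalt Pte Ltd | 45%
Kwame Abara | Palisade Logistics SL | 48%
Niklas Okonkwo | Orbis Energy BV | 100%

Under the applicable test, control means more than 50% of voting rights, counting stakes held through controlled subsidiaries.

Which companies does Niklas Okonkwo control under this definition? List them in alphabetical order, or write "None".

Basalt Partners AS, Orbis Energy BV

Niklas holds 100% of Orbis, so Niklas controls Orbis.
Niklas holds 100% of Basalt, so Niklas controls Basalt.
No other company's threshold is met.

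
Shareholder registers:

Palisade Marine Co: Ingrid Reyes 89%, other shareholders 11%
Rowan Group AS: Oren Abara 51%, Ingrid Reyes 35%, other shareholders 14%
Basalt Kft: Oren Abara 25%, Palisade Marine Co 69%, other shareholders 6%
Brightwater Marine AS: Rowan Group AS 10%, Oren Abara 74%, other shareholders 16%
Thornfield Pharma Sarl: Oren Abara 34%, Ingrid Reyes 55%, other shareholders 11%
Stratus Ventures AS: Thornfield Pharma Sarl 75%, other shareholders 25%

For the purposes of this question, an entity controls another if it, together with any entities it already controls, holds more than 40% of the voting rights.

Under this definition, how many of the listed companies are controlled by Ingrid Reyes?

4

Ingrid holds 89% of Palisade, so Ingrid controls Palisade.
Palisade holds 69% of Basalt, so Ingrid controls Basalt.
Ingrid holds 55% of Thornfield, so Ingrid controls Thornfield.
Thornfield holds 75% of Stratus, so Ingrid controls Stratus.
No other company's threshold is met.
Ingrid controls 4 companies.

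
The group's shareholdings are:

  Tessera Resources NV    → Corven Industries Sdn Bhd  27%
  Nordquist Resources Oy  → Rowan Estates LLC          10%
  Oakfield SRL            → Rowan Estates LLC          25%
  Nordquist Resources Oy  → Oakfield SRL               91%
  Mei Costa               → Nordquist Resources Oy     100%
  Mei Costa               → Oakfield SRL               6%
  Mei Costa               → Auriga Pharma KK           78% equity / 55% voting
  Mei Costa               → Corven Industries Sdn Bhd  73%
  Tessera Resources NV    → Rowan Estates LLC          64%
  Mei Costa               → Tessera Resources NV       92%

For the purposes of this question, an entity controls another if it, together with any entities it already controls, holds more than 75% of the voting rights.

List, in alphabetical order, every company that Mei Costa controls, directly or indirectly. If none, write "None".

Corven Industries Sdn Bhd, Nordquist Resources Oy, Oakfield SRL, Rowan Estates LLC, Tessera Resources NV

Mei holds 92% of Tessera, so Mei controls Tessera.
Mei holds 100% of Nordquist, so Mei controls Nordquist.
Mei and Nordquist together hold 6% + 91% = 97% of Oakfield, so Mei controls Oakfield.
Nordquist and Tessera and Oakfield together hold 10% + 64% + 25% = 99% of Rowan, so Mei controls Rowan.
Tessera and Mei together hold 27% + 73% = 100% of Corven, so Mei controls Corven.
No other company's threshold is met.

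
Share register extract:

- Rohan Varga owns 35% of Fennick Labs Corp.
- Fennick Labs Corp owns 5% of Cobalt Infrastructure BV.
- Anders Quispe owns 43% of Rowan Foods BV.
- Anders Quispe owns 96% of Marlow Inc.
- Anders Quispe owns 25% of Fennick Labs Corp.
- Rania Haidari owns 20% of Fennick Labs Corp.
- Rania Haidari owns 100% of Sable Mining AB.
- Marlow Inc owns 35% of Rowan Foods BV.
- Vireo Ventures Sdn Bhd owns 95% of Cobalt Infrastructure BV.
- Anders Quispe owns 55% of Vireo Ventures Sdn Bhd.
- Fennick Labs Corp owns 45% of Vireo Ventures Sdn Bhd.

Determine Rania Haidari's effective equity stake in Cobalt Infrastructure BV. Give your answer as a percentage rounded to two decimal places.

Rania reaches Cobalt along 2 paths.
Via Fennick → Vireo: 20% × 45% × 95% = 8.55%.
Via Fennick: 20% × 5% = 1%.
Total: 8.55% + 1% = 9.55%.

9.55%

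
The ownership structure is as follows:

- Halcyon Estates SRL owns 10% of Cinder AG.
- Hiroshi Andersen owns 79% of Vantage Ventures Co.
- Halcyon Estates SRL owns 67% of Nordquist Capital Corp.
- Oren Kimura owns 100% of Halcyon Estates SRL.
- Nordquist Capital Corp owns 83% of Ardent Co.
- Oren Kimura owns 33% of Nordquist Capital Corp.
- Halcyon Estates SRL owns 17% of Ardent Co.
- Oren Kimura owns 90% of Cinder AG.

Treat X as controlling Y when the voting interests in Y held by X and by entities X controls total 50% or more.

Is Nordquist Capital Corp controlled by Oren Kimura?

Yes

Oren holds 100% of Halcyon, so Oren controls Halcyon.
Oren and Halcyon together hold 33% + 67% = 100% of Nordquist, so Oren controls Nordquist.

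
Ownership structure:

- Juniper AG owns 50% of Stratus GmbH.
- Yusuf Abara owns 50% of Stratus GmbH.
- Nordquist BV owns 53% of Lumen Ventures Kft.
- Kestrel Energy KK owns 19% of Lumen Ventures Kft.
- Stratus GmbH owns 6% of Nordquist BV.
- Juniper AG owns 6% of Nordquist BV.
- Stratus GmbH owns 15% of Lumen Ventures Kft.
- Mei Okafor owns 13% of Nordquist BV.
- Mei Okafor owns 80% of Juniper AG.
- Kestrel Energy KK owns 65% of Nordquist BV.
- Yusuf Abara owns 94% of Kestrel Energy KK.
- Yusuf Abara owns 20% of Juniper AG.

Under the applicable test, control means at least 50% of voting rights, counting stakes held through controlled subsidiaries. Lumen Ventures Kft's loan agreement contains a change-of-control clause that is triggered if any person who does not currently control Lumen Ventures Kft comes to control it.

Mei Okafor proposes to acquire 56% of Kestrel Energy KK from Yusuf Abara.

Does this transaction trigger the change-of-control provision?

The purchase adds only to Mei's holdings (Yusuf's stake shrinks), so Mei is the only person who could newly come to control Lumen.
Mei holds 80% of Juniper, so Mei controls Juniper.
Juniper holds 50% of Stratus, so Mei controls Stratus.
In Lumen, Mei's side holds only 15%, not ≥ 50%.
So before the transaction, Mei does not control Lumen.
After the purchase, Mei holds 56% of Kestrel directly, and Yusuf's stake falls to 38%.
Mei holds 56% of Kestrel, so Mei controls Kestrel.
Juniper and Stratus and Kestrel and Mei together hold 6% + 6% + 65% + 13% = 90% of Nordquist, so Mei controls Nordquist.
Nordquist and Stratus and Kestrel together hold 53% + 15% + 19% = 87% of Lumen, so Mei controls Lumen.
Mei did not control Lumen before and does after, so the clause is triggered.

Yes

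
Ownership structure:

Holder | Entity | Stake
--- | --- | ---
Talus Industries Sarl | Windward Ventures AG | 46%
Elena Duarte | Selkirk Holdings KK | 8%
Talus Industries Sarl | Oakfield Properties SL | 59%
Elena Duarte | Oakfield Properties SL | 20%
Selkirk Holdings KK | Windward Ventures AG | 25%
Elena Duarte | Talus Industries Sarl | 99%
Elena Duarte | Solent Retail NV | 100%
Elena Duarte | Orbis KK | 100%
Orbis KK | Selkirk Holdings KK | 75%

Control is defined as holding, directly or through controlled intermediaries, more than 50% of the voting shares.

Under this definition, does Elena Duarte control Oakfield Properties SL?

Yes

Elena holds 99% of Talus, so Elena controls Talus.
Talus and Elena together hold 59% + 20% = 79% of Oakfield, so Elena controls Oakfield.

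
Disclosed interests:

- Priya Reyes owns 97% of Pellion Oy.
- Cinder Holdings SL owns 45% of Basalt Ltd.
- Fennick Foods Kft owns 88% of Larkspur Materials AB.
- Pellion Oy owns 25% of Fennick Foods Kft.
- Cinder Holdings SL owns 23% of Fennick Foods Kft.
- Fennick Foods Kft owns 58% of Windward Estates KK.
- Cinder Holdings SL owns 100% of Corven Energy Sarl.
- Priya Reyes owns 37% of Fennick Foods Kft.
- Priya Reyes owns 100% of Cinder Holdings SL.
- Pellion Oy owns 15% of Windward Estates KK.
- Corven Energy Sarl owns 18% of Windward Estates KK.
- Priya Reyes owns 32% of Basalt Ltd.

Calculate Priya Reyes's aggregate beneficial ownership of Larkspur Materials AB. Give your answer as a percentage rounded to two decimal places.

Priya reaches Larkspur along 3 paths.
Via Fennick: 37% × 88% = 32.56%.
Via Cinder → Fennick: 100% × 23% × 88% = 20.24%.
Via Pellion → Fennick: 97% × 25% × 88% = 21.34%.
Total: 32.56% + 20.24% + 21.34% = 74.14%.

74.14%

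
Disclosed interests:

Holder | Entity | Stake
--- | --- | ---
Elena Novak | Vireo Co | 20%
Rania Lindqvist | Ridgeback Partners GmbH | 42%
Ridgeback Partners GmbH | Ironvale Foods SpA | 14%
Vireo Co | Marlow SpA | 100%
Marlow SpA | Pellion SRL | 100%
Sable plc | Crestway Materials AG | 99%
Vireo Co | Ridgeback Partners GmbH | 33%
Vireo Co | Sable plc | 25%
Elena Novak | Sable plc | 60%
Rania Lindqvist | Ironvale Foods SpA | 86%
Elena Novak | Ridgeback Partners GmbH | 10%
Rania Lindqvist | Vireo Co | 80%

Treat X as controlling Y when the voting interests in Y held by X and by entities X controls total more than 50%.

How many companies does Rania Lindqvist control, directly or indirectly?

5

Rania holds 80% of Vireo, so Rania controls Vireo.
Vireo and Rania together hold 33% + 42% = 75% of Ridgeback, so Rania controls Ridgeback.
Vireo holds 100% of Marlow, so Rania controls Marlow.
Marlow holds 100% of Pellion, so Rania controls Pellion.
Rania and Ridgeback together hold 86% + 14% = 100% of Ironvale, so Rania controls Ironvale.
No other company's threshold is met.
Rania controls 5 companies.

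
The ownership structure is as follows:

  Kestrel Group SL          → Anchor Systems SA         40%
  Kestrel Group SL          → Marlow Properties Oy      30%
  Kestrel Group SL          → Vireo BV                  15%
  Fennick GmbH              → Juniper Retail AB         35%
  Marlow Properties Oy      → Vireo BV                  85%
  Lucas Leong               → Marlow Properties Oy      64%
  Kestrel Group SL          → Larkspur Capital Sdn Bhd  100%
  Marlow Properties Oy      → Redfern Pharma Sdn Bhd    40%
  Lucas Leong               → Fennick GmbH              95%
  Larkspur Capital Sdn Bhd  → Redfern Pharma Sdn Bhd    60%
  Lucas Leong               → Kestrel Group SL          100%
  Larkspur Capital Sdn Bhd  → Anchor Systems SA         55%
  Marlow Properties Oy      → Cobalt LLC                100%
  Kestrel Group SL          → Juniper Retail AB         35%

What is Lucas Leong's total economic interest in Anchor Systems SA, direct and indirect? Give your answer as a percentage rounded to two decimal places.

Lucas reaches Anchor along 2 paths.
Via Kestrel: 100% × 40% = 40%.
Via Kestrel → Larkspur: 100% × 100% × 55% = 55%.
Total: 40% + 55% = 95%.
Rounded: 95.00%.

95.00%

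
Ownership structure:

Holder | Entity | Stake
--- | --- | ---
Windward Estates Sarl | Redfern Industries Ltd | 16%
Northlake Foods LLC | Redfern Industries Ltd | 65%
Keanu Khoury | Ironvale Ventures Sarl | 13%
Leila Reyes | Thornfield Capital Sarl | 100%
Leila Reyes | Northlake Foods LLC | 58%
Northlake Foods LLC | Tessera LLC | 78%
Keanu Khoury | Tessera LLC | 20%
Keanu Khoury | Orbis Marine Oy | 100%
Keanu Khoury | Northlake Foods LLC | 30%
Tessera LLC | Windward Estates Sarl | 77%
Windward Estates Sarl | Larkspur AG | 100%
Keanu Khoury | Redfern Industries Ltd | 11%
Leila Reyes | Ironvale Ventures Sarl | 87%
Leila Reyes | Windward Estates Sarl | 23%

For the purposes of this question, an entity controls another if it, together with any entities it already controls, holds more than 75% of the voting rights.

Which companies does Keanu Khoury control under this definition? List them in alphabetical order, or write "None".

Orbis Marine Oy

Keanu holds 100% of Orbis, so Keanu controls Orbis.
No other company's threshold is met.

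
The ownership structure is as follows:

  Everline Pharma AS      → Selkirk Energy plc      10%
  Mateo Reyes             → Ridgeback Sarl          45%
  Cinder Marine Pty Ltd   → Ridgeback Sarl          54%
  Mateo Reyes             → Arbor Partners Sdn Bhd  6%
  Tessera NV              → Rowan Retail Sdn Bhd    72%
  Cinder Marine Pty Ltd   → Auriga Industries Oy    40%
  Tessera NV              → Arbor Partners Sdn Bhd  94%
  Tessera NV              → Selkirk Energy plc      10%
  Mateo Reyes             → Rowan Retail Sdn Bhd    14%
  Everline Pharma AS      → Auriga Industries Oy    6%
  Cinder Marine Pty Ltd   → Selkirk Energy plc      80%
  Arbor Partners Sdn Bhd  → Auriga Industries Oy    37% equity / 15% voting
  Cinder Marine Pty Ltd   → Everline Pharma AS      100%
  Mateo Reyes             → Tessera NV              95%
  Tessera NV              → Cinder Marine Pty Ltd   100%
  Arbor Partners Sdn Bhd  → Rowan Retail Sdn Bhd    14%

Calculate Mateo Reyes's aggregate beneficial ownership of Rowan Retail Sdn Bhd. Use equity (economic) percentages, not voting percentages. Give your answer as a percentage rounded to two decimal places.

Mateo reaches Rowan along 4 paths.
Via Arbor: 6% × 14% = 0.84%.
Via Tessera → Arbor: 95% × 94% × 14% = 12.502%.
Direct stake: 14% = 14%.
Via Tessera: 95% × 72% = 68.4%.
Total: 0.84% + 12.502% + 14% + 68.4% = 95.742%.
Rounded: 95.74%.

95.74%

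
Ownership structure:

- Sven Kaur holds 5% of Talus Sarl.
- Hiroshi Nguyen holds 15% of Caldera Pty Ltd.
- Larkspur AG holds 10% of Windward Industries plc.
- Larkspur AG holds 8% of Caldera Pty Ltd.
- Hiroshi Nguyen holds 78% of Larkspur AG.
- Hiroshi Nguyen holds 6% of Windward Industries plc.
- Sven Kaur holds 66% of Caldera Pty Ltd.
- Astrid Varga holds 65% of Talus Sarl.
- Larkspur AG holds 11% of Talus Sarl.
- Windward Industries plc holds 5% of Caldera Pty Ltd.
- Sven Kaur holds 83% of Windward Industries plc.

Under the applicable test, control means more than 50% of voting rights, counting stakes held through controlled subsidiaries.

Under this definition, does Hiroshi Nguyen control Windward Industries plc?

Hiroshi holds 78% of Larkspur, so Hiroshi controls Larkspur.
In Windward, Hiroshi's side holds only 10% + 6% = 16%, not > 50%.
So Hiroshi does not control Windward.

No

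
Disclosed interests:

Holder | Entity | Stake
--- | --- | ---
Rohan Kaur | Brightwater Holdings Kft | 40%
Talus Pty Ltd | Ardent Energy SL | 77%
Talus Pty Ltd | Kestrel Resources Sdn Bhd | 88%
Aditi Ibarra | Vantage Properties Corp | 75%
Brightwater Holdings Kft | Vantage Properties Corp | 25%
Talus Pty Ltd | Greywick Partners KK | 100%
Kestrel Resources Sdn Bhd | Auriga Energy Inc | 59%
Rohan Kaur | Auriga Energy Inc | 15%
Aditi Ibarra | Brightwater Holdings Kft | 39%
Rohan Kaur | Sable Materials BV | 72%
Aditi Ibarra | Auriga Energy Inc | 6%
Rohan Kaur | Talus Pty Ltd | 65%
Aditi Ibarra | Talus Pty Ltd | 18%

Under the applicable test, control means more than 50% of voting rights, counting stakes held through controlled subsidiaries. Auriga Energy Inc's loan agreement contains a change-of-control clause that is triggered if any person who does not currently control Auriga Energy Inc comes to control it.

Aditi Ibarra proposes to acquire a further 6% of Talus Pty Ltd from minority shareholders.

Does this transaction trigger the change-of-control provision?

The purchase changes only Aditi's holdings, so Aditi is the only person who could newly come to control Auriga.
Aditi holds 75% of Vantage, so Aditi controls Vantage.
In Auriga, Aditi's side holds only 6%, not > 50%.
So before the transaction, Aditi does not control Auriga.
After the purchase, Aditi's direct stake in Talus rises to 18% + 6% = 24%.
Aditi's side now holds 24% of Talus, not > 50%, so Aditi still does not control Talus.
After the transaction, Aditi's side holds 6% of Auriga, not > 50%, so Aditi still does not control Auriga.
No new person acquires control, so the clause is not triggered.

No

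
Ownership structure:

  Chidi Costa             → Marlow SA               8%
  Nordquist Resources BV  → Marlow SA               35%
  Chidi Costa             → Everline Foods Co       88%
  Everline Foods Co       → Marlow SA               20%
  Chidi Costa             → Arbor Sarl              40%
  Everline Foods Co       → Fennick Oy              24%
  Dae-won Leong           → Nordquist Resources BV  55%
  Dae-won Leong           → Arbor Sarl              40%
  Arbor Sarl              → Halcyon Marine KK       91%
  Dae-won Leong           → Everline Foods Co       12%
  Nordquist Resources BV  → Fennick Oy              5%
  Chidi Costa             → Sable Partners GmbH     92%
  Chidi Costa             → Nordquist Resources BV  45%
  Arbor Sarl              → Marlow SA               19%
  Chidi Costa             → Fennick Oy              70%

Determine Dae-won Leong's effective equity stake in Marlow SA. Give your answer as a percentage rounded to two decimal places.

29.25%

Dae-won reaches Marlow along 3 paths.
Via Everline: 12% × 20% = 2.4%.
Via Arbor: 40% × 19% = 7.6%.
Via Nordquist: 55% × 35% = 19.25%.
Total: 2.4% + 7.6% + 19.25% = 29.25%.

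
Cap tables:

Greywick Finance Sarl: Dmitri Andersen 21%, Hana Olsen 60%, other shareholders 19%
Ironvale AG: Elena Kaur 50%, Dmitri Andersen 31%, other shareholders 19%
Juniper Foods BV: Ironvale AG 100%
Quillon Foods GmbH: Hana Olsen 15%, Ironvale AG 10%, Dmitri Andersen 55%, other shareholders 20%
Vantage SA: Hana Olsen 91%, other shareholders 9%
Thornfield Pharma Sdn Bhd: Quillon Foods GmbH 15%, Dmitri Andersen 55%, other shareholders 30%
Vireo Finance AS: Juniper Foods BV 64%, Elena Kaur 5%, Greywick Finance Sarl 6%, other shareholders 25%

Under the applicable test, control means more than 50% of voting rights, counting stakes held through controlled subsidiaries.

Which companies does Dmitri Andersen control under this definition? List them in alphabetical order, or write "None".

Dmitri holds 55% of Quillon, so Dmitri controls Quillon.
Quillon and Dmitri together hold 15% + 55% = 70% of Thornfield, so Dmitri controls Thornfield.
No other company's threshold is met.

Quillon Foods GmbH, Thornfield Pharma Sdn Bhd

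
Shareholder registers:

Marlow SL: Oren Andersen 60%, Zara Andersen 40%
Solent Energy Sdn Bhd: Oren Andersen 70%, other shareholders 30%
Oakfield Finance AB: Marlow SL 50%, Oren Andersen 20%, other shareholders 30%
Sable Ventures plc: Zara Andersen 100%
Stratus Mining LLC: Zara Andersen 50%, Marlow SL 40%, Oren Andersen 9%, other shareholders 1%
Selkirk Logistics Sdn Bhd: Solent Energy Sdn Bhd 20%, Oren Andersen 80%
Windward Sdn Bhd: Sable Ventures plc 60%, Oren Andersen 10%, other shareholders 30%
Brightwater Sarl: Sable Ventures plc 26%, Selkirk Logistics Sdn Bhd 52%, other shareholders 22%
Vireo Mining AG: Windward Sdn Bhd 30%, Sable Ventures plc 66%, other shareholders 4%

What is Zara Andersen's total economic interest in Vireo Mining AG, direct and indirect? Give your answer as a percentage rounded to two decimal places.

Zara reaches Vireo along 2 paths.
Via Sable → Windward: 100% × 60% × 30% = 18%.
Via Sable: 100% × 66% = 66%.
Total: 18% + 66% = 84%.
Rounded: 84.00%.

84.00%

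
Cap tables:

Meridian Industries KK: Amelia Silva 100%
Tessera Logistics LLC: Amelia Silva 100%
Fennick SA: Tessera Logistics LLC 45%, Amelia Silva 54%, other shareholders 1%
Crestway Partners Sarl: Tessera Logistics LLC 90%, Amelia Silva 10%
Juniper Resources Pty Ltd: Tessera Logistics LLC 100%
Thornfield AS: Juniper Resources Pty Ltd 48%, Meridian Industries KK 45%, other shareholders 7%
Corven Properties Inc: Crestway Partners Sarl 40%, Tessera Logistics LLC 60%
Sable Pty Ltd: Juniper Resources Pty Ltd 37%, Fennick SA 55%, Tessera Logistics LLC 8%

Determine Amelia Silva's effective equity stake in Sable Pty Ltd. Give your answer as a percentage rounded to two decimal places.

99.45%

Amelia reaches Sable along 4 paths.
Via Tessera → Juniper: 100% × 100% × 37% = 37%.
Via Tessera → Fennick: 100% × 45% × 55% = 24.75%.
Via Fennick: 54% × 55% = 29.7%.
Via Tessera: 100% × 8% = 8%.
Total: 37% + 24.75% + 29.7% + 8% = 99.45%.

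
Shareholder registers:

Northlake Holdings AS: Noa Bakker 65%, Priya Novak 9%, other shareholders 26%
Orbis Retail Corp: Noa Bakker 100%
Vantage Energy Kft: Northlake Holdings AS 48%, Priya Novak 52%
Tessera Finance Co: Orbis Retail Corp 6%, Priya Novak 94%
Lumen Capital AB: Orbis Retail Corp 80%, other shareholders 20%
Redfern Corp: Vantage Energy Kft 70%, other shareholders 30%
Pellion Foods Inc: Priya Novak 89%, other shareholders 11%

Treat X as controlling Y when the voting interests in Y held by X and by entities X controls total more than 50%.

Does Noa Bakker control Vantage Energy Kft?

Noa holds 65% of Northlake, so Noa controls Northlake.
Noa holds 100% of Orbis, so Noa controls Orbis.
Orbis holds 80% of Lumen, so Noa controls Lumen.
In Vantage, Noa's side holds only 48%, not > 50%.
So Noa does not control Vantage.

No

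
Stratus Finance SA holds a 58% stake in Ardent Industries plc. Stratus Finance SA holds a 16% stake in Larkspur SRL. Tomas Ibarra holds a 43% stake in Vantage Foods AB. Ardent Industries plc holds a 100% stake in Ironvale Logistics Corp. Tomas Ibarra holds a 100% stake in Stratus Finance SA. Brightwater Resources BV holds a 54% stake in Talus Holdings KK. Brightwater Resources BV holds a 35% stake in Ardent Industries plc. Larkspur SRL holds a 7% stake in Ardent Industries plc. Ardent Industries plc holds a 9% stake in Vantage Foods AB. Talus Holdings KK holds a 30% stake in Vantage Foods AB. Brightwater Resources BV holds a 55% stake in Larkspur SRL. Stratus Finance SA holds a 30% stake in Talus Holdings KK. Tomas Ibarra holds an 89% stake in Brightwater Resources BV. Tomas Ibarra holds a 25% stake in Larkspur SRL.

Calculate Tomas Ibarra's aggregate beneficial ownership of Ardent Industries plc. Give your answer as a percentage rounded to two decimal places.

Tomas reaches Ardent along 5 paths.
Via Brightwater: 89% × 35% = 31.15%.
Via Larkspur: 25% × 7% = 1.75%.
Via Stratus → Larkspur: 100% × 16% × 7% = 1.12%.
Via Brightwater → Larkspur: 89% × 55% × 7% = 3.4265%.
Via Stratus: 100% × 58% = 58%.
Total: 31.15% + 1.75% + 1.12% + 3.4265% + 58% = 95.4465%.
Rounded: 95.45%.

95.45%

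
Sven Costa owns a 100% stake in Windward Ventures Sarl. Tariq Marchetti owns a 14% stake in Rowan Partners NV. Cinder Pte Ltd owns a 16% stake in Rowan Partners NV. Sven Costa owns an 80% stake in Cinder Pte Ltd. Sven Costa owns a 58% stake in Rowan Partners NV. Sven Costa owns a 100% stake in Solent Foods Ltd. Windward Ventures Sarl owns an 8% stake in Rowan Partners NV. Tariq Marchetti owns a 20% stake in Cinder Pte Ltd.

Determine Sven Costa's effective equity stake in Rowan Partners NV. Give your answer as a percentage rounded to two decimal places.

78.80%

Sven reaches Rowan along 3 paths.
Via Windward: 100% × 8% = 8%.
Direct stake: 58% = 58%.
Via Cinder: 80% × 16% = 12.8%.
Total: 8% + 58% + 12.8% = 78.8%.
Rounded: 78.80%.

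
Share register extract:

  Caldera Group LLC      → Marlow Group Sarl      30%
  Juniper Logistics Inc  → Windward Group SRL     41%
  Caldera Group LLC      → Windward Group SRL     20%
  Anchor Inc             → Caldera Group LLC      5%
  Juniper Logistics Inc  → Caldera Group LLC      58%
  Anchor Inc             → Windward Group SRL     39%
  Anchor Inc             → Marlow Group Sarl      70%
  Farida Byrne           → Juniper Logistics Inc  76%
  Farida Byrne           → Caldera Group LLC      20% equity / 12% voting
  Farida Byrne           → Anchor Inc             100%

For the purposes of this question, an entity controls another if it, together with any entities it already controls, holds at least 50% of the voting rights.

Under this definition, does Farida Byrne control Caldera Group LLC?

Yes

Farida holds 100% of Anchor, so Farida controls Anchor.
Farida holds 76% of Juniper, so Farida controls Juniper.
Juniper and Anchor and Farida together hold 58% + 5% + 12% = 75% of Caldera, so Farida controls Caldera.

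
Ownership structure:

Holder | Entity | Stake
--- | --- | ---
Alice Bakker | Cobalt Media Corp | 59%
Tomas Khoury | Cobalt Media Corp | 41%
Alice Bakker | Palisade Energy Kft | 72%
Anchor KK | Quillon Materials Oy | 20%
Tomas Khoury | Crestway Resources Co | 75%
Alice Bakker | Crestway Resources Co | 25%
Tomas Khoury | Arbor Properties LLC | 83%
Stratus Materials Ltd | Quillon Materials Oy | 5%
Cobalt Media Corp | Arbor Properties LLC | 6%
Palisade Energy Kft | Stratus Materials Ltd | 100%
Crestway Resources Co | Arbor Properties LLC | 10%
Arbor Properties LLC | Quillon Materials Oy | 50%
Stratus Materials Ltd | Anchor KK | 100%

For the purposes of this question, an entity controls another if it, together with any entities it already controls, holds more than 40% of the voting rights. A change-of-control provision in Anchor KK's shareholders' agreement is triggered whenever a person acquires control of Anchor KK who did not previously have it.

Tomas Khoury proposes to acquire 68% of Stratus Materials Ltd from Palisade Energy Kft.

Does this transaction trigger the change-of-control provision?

The purchase adds only to Tomas's holdings (Palisade's stake shrinks), so Tomas is the only person who could newly come to control Anchor.
Tomas holds 41% of Cobalt, so Tomas controls Cobalt.
Tomas holds 75% of Crestway, so Tomas controls Crestway.
Crestway and Tomas and Cobalt together hold 10% + 83% + 6% = 99% of Arbor, so Tomas controls Arbor.
Arbor holds 50% of Quillon, so Tomas controls Quillon.
Neither Tomas nor any entity Tomas controls holds any voting interest in Anchor.
So before the transaction, Tomas does not control Anchor.
After the purchase, Tomas holds 68% of Stratus directly, and Palisade's stake falls to 32%.
Tomas holds 68% of Stratus, so Tomas controls Stratus.
Stratus holds 100% of Anchor, so Tomas controls Anchor.
Tomas did not control Anchor before and does after, so the clause is triggered.

Yes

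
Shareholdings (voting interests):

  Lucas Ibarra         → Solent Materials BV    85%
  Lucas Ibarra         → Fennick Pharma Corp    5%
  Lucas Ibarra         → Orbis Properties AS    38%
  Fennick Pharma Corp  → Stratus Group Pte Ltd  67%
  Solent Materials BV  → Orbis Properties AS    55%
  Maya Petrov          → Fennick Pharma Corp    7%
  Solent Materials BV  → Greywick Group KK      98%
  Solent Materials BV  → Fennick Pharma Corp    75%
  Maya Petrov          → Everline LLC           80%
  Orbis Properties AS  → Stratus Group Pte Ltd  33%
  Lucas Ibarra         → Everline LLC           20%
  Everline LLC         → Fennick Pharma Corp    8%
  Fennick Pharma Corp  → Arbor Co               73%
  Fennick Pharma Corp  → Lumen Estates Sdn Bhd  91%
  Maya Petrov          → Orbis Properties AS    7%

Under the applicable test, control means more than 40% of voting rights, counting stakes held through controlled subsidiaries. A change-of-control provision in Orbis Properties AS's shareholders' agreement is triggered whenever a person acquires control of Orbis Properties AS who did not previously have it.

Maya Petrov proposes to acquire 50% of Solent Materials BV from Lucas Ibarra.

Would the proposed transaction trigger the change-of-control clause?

Yes

The purchase adds only to Maya's holdings (Lucas's stake shrinks), so Maya is the only person who could newly come to control Orbis.
Maya holds 80% of Everline, so Maya controls Everline.
In Orbis, Maya's side holds only 7%, not > 40%.
So before the transaction, Maya does not control Orbis.
After the purchase, Maya holds 50% of Solent directly, and Lucas's stake falls to 35%.
Maya holds 50% of Solent, so Maya controls Solent.
Solent and Maya together hold 55% + 7% = 62% of Orbis, so Maya controls Orbis.
Maya did not control Orbis before and does after, so the clause is triggered.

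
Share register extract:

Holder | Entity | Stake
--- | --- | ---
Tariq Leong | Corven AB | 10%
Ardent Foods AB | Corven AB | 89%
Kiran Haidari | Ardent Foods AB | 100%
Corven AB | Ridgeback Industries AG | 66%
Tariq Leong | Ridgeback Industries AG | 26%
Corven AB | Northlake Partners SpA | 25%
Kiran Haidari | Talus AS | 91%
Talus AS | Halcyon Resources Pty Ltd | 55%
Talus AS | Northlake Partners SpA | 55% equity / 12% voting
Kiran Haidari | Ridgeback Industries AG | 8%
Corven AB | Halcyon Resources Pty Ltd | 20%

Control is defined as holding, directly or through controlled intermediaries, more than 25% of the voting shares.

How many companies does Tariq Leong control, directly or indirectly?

1

Tariq holds 26% of Ridgeback, so Tariq controls Ridgeback.
No other company's threshold is met.
Tariq controls 1 company.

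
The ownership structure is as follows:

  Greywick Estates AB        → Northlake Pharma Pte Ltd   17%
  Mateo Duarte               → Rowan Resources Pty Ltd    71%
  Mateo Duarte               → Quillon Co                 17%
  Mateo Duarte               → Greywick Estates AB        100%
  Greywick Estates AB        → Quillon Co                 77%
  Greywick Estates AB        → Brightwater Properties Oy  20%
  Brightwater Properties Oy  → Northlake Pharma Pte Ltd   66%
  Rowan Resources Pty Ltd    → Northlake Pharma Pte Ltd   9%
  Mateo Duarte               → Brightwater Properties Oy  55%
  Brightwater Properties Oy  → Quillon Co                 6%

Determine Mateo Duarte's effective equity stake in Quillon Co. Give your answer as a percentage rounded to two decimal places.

Mateo reaches Quillon along 4 paths.
Via Greywick: 100% × 77% = 77%.
Via Greywick → Brightwater: 100% × 20% × 6% = 1.2%.
Via Brightwater: 55% × 6% = 3.3%.
Direct stake: 17% = 17%.
Total: 77% + 1.2% + 3.3% + 17% = 98.5%.
Rounded: 98.50%.

98.50%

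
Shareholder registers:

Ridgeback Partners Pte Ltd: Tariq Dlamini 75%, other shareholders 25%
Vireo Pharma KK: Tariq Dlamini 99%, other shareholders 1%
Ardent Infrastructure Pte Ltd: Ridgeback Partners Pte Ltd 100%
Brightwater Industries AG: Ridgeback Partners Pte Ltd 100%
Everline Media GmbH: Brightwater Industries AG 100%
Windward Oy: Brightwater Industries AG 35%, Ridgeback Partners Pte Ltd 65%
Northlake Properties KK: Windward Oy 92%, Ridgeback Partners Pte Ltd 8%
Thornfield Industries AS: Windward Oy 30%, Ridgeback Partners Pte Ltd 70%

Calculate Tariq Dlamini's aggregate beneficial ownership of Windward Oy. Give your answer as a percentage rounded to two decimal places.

Tariq reaches Windward along 2 paths.
Via Ridgeback → Brightwater: 75% × 100% × 35% = 26.25%.
Via Ridgeback: 75% × 65% = 48.75%.
Total: 26.25% + 48.75% = 75%.
Rounded: 75.00%.

75.00%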